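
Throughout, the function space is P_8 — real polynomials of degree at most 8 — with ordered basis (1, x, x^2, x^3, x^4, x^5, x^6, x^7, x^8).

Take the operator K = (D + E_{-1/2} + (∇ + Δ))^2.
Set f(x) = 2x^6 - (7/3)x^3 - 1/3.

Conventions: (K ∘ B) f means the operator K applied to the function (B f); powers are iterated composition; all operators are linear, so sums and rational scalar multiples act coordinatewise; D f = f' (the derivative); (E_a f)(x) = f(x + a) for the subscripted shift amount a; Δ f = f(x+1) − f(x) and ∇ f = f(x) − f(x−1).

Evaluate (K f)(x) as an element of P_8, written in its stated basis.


g(x) = 2x^6 + 60x^5 + 390x^4 + (893/3)x^3 + 1105x^2 + (175/2)x + 2903/12

D f = 12x^5 - 7x^2
E_{-1/2} f = 2x^6 - 6x^5 + (15/2)x^4 - (22/3)x^3 + (43/8)x^2 - (17/8)x - 1/96
∇ f = 12x^5 - 30x^4 + 40x^3 - 37x^2 + 19x - 13/3
Δ f = 12x^5 + 30x^4 + 40x^3 + 23x^2 + 5x - 1/3
(∇ + Δ) f = 24x^5 + 80x^3 - 14x^2 + 24x - 14/3
(D + E_{-1/2} + (∇ + Δ)) f = 2x^6 + 30x^5 + (15/2)x^4 + (218/3)x^3 - (125/8)x^2 + (175/8)x - 449/96
D (D + E_{-1/2} + (∇ + Δ)) f = 12x^5 + 150x^4 + 30x^3 + 218x^2 - (125/4)x + 175/8
E_{-1/2} (D + E_{-1/2} + (∇ + Δ)) f = 2x^6 + 24x^5 - 60x^4 + (383/3)x^3 - 149x^2 + (389/4)x - 697/24
∇ (D + E_{-1/2} + (∇ + Δ)) f = 12x^5 + 120x^4 - 230x^3 + 443x^2 - (1429/4)x + 392/3
Δ (D + E_{-1/2} + (∇ + Δ)) f = 12x^5 + 180x^4 + 370x^3 + 593x^2 + (1515/4)x + 1421/12
(∇ + Δ) (D + E_{-1/2} + (∇ + Δ)) f = 24x^5 + 300x^4 + 140x^3 + 1036x^2 + (43/2)x + 2989/12
(D + E_{-1/2} + (∇ + Δ)) (D + E_{-1/2} + (∇ + Δ)) f = 2x^6 + 60x^5 + 390x^4 + (893/3)x^3 + 1105x^2 + (175/2)x + 2903/12


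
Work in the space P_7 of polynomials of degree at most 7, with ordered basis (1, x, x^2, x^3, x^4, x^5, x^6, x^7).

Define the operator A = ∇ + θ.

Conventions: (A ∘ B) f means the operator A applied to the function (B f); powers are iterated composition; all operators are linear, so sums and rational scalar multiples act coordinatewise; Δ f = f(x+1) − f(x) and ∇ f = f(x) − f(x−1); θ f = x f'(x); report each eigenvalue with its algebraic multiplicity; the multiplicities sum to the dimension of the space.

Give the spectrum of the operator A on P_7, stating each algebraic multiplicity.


image of 1: 0
image of x: x + 1
image of x^2: 2x^2 + 2x - 1
image of x^3: 3x^3 + 3x^2 - 3x + 1
image of x^4: 4x^4 + 4x^3 - 6x^2 + 4x - 1
image of x^5: 5x^5 + 5x^4 - 10x^3 + 10x^2 - 5x + 1
image of x^6: 6x^6 + 6x^5 - 15x^4 + 20x^3 - 15x^2 + 6x - 1
image of x^7: 7x^7 + 7x^6 - 21x^5 + 35x^4 - 35x^3 + 21x^2 - 7x + 1
the matrix is upper triangular; its diagonal is (0, 1, 2, 3, 4, 5, 6, 7)
for a triangular matrix the eigenvalues are the diagonal entries, with algebraic multiplicity their repetition count

λ = 0 (multiplicity 1), λ = 1 (multiplicity 1), λ = 2 (multiplicity 1), λ = 3 (multiplicity 1), λ = 4 (multiplicity 1), λ = 5 (multiplicity 1), λ = 6 (multiplicity 1), λ = 7 (multiplicity 1)


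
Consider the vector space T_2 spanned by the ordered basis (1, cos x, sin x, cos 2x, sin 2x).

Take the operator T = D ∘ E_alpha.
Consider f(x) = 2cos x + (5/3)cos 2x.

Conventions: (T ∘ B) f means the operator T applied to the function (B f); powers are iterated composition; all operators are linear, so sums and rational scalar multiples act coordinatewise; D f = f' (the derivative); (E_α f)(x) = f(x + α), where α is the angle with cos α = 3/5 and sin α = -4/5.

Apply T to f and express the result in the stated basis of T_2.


E_alpha f = (6/5)cos x + (8/5)sin x - (7/15)cos 2x + (8/5)sin 2x
D E_alpha f = (8/5)cos x - (6/5)sin x + (16/5)cos 2x + (14/15)sin 2x

the image equals g(x) = (8/5)cos x - (6/5)sin x + (16/5)cos 2x + (14/15)sin 2x


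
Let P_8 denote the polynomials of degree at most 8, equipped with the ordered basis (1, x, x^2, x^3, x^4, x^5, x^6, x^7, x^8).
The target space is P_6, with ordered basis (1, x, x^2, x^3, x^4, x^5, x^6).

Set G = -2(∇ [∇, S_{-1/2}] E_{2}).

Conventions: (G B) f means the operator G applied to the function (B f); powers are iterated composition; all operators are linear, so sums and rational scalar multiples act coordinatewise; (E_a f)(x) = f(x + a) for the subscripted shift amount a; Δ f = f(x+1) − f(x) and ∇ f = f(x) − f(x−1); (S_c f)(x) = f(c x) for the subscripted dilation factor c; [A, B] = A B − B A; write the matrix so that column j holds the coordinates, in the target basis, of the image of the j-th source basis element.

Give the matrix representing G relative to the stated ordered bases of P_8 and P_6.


image of 1: 0
image of x: 0
image of x^2: -3
image of x^3: (9/2)x - 18
image of x^4: -(9/2)x^2 + 36x - 303/4
image of x^5: (15/4)x^3 - 45x^2 + (1515/8)x - 555/2
image of x^6: -(45/16)x^4 + 45x^3 - (4545/16)x^2 + (1665/2)x - 15183/16
image of x^7: (63/32)x^5 - (315/8)x^4 + (10605/32)x^3 - (11655/8)x^2 + (106281/32)x - 24969/8
image of x^8: -(21/16)x^6 + (63/2)x^5 - (10605/32)x^4 + (3885/2)x^3 - (106281/16)x^2 + (24969/2)x - 641343/64
each image's coordinates form column j of the matrix

the matrix is [[0, 0, -3, -18, -303/4, -555/2, -15183/16, -24969/8, -641343/64]; [0, 0, 0, 9/2, 36, 1515/8, 1665/2, 106281/32, 24969/2]; [0, 0, 0, 0, -9/2, -45, -4545/16, -11655/8, -106281/16]; [0, 0, 0, 0, 0, 15/4, 45, 10605/32, 3885/2]; [0, 0, 0, 0, 0, 0, -45/16, -315/8, -10605/32]; [0, 0, 0, 0, 0, 0, 0, 63/32, 63/2]; [0, 0, 0, 0, 0, 0, 0, 0, -21/16]] (rows listed top to bottom)


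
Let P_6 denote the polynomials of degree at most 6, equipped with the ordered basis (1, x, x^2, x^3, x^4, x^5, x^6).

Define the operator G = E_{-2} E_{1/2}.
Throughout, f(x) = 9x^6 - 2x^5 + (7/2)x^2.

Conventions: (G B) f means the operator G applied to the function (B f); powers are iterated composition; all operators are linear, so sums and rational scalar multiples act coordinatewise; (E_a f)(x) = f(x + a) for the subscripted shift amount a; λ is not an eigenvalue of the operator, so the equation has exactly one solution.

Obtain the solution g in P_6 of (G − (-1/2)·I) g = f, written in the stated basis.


write g with unknown coordinates in the stated basis and equate coefficients in (G − (-1/2)·I) g = f
solving from the highest basis element down gives g = 6x^6 + (104/3)x^5 + (115/3)x^4 - (290/3)x^3 - (1877/12)x^2 + (773/12)x + 3941/48
check: G g = 6x^6 - (58/3)x^5 - (115/6)x^4 + (145/3)x^3 + (1961/24)x^2 - (773/24)x - 3941/96
so G g − (-1/2)·g = 9x^6 - 2x^5 + (7/2)x^2 = f ✓

the result is g(x) = 6x^6 + (104/3)x^5 + (115/3)x^4 - (290/3)x^3 - (1877/12)x^2 + (773/12)x + 3941/48


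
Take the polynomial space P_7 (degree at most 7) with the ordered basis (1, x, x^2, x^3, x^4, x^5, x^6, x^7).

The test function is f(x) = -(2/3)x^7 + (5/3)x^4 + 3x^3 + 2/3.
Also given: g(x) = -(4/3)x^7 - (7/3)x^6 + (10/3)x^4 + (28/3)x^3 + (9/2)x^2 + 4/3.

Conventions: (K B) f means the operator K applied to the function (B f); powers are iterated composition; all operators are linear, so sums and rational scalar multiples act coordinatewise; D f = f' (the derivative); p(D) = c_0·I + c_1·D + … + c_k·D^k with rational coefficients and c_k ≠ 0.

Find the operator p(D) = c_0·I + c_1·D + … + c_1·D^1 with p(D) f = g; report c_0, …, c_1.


c_0 = 2, c_1 = 1/2

D^0 f = -(2/3)x^7 + (5/3)x^4 + 3x^3 + 2/3
D^1 f = -(14/3)x^6 + (20/3)x^3 + 9x^2
matching coefficients of g against c_0 f + c_1 Df + … from the top degree down determines the c_i
solution: c_0 = 2, c_1 = 1/2


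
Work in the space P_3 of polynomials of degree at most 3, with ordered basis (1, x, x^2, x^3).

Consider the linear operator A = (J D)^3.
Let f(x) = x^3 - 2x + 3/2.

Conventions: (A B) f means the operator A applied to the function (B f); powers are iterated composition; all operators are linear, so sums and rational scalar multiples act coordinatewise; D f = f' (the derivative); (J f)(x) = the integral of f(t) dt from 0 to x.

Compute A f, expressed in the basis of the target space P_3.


D f = 3x^2 - 2
J D f = x^3 - 2x
D (J D) f = 3x^2 - 2
J D (J D) f = x^3 - 2x
D (J D) (J D) f = 3x^2 - 2
J D (J D) (J D) f = x^3 - 2x

the image equals g(x) = x^3 - 2x


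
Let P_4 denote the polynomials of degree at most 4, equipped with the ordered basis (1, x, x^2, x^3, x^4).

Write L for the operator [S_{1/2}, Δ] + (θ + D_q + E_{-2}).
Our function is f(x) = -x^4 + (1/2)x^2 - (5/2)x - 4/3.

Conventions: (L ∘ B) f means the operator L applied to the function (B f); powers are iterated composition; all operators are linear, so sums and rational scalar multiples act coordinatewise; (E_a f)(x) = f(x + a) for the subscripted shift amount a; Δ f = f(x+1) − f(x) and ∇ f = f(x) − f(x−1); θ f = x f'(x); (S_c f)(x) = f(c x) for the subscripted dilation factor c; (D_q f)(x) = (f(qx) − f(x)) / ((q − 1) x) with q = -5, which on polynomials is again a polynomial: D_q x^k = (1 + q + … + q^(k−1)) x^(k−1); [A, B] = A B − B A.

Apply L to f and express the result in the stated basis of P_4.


the result is g(x) = -5x^4 + (447/4)x^3 - (189/8)x^2 + (43/2)x - 703/48

Δ f = -4x^3 - 6x^2 - 3x - 3
S_{1/2} Δ f = -(1/2)x^3 - (3/2)x^2 - (3/2)x - 3
S_{1/2} f = -(1/16)x^4 + (1/8)x^2 - (5/4)x - 4/3
Δ S_{1/2} f = -(1/4)x^3 - (3/8)x^2 - 19/16
[S_{1/2}, Δ] f = -(1/4)x^3 - (9/8)x^2 - (3/2)x - 29/16
θ f = -4x^4 + x^2 - (5/2)x
D_q f = 104x^3 - 2x - 5/2
E_{-2} f = -x^4 + 8x^3 - (47/2)x^2 + (55/2)x - 31/3
(θ + D_q + E_{-2}) f = -5x^4 + 112x^3 - (45/2)x^2 + 23x - 77/6
([S_{1/2}, Δ] + (θ + D_q + E_{-2})) f = -5x^4 + (447/4)x^3 - (189/8)x^2 + (43/2)x - 703/48


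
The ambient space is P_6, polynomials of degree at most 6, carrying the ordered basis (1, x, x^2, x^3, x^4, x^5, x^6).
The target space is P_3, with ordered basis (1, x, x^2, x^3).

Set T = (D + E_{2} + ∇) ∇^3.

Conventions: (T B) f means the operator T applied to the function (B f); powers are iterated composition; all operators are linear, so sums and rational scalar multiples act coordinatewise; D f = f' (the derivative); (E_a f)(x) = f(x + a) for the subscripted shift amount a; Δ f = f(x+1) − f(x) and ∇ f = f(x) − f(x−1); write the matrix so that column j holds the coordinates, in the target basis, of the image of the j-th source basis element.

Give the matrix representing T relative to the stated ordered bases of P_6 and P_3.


image of 1: 0
image of x: 0
image of x^2: 0
image of x^3: 6
image of x^4: 24x + 60
image of x^5: 60x^2 + 300x - 390
image of x^6: 120x^3 + 900x^2 - 2340x + 2520
each image's coordinates form column j of the matrix

the matrix is [[0, 0, 0, 6, 60, -390, 2520]; [0, 0, 0, 0, 24, 300, -2340]; [0, 0, 0, 0, 0, 60, 900]; [0, 0, 0, 0, 0, 0, 120]] (rows listed top to bottom)


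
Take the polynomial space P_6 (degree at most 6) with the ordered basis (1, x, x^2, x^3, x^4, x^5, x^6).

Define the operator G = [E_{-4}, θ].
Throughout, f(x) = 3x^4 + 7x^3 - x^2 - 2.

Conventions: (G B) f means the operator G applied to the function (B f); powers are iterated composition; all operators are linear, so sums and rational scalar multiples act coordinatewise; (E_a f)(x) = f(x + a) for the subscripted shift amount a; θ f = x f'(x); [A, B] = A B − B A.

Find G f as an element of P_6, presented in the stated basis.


the result is g(x) = -48x^3 + 492x^2 - 1624x + 1696

θ f = 12x^4 + 21x^3 - 2x^2
E_{-4} θ f = 12x^4 - 171x^3 + 898x^2 - 2048x + 1696
E_{-4} f = 3x^4 - 41x^3 + 203x^2 - 424x + 302
θ E_{-4} f = 12x^4 - 123x^3 + 406x^2 - 424x
[E_{-4}, θ] f = -48x^3 + 492x^2 - 1624x + 1696


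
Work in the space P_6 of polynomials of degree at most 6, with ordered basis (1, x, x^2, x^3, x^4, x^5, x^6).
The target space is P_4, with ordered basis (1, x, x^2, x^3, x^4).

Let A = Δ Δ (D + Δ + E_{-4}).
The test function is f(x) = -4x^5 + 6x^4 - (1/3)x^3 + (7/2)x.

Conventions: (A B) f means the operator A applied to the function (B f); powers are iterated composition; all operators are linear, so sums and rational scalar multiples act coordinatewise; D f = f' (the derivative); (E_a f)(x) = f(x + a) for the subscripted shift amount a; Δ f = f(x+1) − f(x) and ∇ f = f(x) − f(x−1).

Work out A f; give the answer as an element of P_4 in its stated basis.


g(x) = -80x^3 + 312x^2 - 3546x + 2422

D f = -20x^4 + 24x^3 - x^2 + 7/2
Δ f = -20x^4 - 16x^3 - 5x^2 + 3x + 31/6
E_{-4} f = -4x^5 + 86x^4 - (2209/3)x^3 + 3140x^2 - (13337/2)x + 16918/3
(D + Δ + E_{-4}) f = -4x^5 + 46x^4 - (2185/3)x^3 + 3134x^2 - (13331/2)x + 5648
Δ (D + Δ + E_{-4}) f = -20x^4 + 144x^3 - 1949x^2 + 4247x - 25307/6
Δ Δ (D + Δ + E_{-4}) f = -80x^3 + 312x^2 - 3546x + 2422


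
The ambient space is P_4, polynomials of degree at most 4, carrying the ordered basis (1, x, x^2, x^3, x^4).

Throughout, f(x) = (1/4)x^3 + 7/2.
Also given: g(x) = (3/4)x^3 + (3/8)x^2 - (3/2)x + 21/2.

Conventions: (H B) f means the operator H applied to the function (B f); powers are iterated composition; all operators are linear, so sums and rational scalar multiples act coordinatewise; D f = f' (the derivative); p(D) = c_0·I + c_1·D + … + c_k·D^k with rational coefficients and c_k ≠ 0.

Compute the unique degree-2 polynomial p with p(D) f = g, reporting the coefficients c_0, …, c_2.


D^0 f = (1/4)x^3 + 7/2
D^1 f = (3/4)x^2
D^2 f = (3/2)x
matching coefficients of g against c_0 f + c_1 Df + … from the top degree down determines the c_i
solution: c_0 = 3, c_1 = 1/2, c_2 = -1

c_0 = 3, c_1 = 1/2, c_2 = -1


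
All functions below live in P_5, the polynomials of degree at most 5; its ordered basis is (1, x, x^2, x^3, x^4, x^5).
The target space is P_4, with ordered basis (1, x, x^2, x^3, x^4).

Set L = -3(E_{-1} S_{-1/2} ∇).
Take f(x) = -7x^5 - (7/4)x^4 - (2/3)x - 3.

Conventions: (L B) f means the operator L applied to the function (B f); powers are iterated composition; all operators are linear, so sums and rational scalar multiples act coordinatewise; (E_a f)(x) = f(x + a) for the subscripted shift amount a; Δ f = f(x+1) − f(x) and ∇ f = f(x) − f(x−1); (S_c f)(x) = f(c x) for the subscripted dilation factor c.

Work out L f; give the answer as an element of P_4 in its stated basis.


∇ f = -35x^4 + 63x^3 - (119/2)x^2 + 28x - 71/12
S_{-1/2} ∇ f = -(35/16)x^4 - (63/8)x^3 - (119/8)x^2 - 14x - 71/12
E_{-1} S_{-1/2} ∇ f = -(35/16)x^4 + (7/8)x^3 - (35/8)x^2 + (7/8)x - 53/48
(-3(E_{-1} S_{-1/2} ∇)) f = (105/16)x^4 - (21/8)x^3 + (105/8)x^2 - (21/8)x + 53/16

the result is g(x) = (105/16)x^4 - (21/8)x^3 + (105/8)x^2 - (21/8)x + 53/16


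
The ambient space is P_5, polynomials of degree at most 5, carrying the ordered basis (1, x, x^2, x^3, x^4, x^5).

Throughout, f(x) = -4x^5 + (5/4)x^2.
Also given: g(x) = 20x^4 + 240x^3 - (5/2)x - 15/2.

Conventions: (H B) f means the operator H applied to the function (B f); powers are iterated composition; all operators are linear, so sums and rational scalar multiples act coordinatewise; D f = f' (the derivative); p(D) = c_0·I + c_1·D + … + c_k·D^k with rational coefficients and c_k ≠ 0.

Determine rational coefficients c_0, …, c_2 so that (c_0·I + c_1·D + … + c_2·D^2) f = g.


p(D) = -D − 3·D^2, i.e. c_0 = 0, c_1 = -1, c_2 = -3

D^0 f = -4x^5 + (5/4)x^2
D^1 f = -20x^4 + (5/2)x
D^2 f = -80x^3 + 5/2
matching coefficients of g against c_0 f + c_1 Df + … from the top degree down determines the c_i
solution: c_0 = 0, c_1 = -1, c_2 = -3


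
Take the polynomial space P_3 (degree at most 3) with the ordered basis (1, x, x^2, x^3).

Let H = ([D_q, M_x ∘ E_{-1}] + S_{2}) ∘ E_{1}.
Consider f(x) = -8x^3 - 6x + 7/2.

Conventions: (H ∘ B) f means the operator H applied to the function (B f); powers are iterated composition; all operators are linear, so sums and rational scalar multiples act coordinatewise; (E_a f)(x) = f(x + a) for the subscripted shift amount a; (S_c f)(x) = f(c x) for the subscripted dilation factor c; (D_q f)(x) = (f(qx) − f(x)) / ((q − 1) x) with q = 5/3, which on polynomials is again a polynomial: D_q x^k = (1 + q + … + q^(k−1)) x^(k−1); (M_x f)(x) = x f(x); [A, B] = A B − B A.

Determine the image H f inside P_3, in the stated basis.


E_{1} f = -8x^3 - 24x^2 - 30x - 21/2
E_{-1} E_{1} f = -8x^3 - 6x + 7/2
M_x E_{-1} E_{1} f = -8x^4 - 6x^2 + (7/2)x
D_q (M_x ∘ E_{-1}) E_{1} f = -(2176/27)x^3 - 16x + 7/2
D_q E_{1} f = -(392/9)x^2 - 64x - 30
E_{-1} D_q E_{1} f = -(392/9)x^2 + (208/9)x - 86/9
M_x E_{-1} D_q E_{1} f = -(392/9)x^3 + (208/9)x^2 - (86/9)x
[D_q, M_x ∘ E_{-1}] E_{1} f = -(1000/27)x^3 - (208/9)x^2 - (58/9)x + 7/2
S_{2} E_{1} f = -64x^3 - 96x^2 - 60x - 21/2
([D_q, M_x ∘ E_{-1}] + S_{2}) E_{1} f = -(2728/27)x^3 - (1072/9)x^2 - (598/9)x - 7

g(x) = -(2728/27)x^3 - (1072/9)x^2 - (598/9)x - 7


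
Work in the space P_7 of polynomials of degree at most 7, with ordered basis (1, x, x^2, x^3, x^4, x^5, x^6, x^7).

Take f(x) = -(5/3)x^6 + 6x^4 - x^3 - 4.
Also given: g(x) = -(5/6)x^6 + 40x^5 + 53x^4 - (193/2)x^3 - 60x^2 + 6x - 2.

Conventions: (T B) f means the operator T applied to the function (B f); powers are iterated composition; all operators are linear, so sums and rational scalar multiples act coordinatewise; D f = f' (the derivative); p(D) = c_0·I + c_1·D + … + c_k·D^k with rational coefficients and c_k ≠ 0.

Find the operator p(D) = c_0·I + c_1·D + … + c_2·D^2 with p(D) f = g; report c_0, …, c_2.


D^0 f = -(5/3)x^6 + 6x^4 - x^3 - 4
D^1 f = -10x^5 + 24x^3 - 3x^2
D^2 f = -50x^4 + 72x^2 - 6x
matching coefficients of g against c_0 f + c_1 Df + … from the top degree down determines the c_i
solution: c_0 = 1/2, c_1 = -4, c_2 = -1

p(D) = (1/2)·I − 4·D − D^2, i.e. c_0 = 1/2, c_1 = -4, c_2 = -1


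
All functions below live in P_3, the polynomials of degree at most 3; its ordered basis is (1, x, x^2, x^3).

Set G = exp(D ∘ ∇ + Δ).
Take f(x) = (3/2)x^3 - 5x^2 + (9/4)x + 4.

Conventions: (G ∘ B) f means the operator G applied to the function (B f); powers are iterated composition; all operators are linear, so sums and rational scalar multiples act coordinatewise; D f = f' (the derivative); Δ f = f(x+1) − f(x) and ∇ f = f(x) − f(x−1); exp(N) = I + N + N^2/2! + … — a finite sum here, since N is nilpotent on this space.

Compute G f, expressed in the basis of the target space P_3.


order-1 term: (9/2)x^2 + (7/2)x - 63/4
order-2 term: (9/2)x + 17/2
order-3 term: 3/2
the series for exp(D ∘ ∇ + Δ) f terminates at order 3
exp(D ∘ ∇ + Δ) f = (3/2)x^3 - (1/2)x^2 + (41/4)x - 7/4

g(x) = (3/2)x^3 - (1/2)x^2 + (41/4)x - 7/4


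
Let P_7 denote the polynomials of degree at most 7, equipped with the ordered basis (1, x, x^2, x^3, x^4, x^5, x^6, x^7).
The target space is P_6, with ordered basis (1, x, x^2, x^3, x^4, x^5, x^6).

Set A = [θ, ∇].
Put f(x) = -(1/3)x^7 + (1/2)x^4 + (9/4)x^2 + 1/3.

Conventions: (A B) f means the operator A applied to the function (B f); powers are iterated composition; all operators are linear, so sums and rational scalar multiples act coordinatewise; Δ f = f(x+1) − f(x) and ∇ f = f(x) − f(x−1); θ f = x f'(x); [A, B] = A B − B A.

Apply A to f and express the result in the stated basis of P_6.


∇ f = -(7/3)x^6 + 7x^5 - (35/3)x^4 + (41/3)x^3 - 10x^2 + (53/6)x - 37/12
θ ∇ f = -14x^6 + 35x^5 - (140/3)x^4 + 41x^3 - 20x^2 + (53/6)x
θ f = -(7/3)x^7 + 2x^4 + (9/2)x^2
∇ θ f = -(49/3)x^6 + 49x^5 - (245/3)x^4 + (269/3)x^3 - 61x^2 + (100/3)x - 53/6
[θ, ∇] f = (7/3)x^6 - 14x^5 + 35x^4 - (146/3)x^3 + 41x^2 - (49/2)x + 53/6

the result is g(x) = (7/3)x^6 - 14x^5 + 35x^4 - (146/3)x^3 + 41x^2 - (49/2)x + 53/6


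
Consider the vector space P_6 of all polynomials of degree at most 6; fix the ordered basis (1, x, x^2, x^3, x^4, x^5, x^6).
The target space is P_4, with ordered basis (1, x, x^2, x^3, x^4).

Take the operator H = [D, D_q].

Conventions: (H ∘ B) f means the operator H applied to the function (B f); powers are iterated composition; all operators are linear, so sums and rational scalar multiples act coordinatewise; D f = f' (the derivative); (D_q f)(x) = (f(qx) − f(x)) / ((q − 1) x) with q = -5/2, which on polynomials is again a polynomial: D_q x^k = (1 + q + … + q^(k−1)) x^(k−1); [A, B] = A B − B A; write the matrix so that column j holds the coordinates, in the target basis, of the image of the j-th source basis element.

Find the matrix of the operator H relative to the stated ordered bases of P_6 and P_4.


the matrix is [[0, 0, -7/2, 0, 0, 0, 0]; [0, 0, 0, 14, 0, 0, 0]; [0, 0, 0, 0, -413/8, 0, 0]; [0, 0, 0, 0, 0, 1337/8, 0]; [0, 0, 0, 0, 0, 0, -16527/32]] (rows listed top to bottom)

image of 1: 0
image of x: 0
image of x^2: -7/2
image of x^3: 14x
image of x^4: -(413/8)x^2
image of x^5: (1337/8)x^3
image of x^6: -(16527/32)x^4
each image's coordinates form column j of the matrix


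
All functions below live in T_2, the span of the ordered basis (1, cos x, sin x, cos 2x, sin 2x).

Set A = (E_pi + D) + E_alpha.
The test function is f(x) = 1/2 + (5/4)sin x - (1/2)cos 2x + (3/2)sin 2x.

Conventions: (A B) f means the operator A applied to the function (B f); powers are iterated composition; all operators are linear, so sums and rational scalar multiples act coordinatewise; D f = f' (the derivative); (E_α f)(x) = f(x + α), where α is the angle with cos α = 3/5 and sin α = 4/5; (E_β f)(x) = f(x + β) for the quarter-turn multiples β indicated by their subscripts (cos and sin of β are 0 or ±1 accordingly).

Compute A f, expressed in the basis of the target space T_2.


the result is g(x) = 1 + (9/4)cos x - (1/2)sin x + (102/25)cos 2x + (64/25)sin 2x

E_pi f = 1/2 - (5/4)sin x - (1/2)cos 2x + (3/2)sin 2x
D f = (5/4)cos x + 3cos 2x + sin 2x
(E_pi + D) f = 1/2 + (5/4)cos x - (5/4)sin x + (5/2)cos 2x + (5/2)sin 2x
E_alpha f = 1/2 + cos x + (3/4)sin x + (79/50)cos 2x + (3/50)sin 2x
((E_pi + D) + E_alpha) f = 1 + (9/4)cos x - (1/2)sin x + (102/25)cos 2x + (64/25)sin 2x


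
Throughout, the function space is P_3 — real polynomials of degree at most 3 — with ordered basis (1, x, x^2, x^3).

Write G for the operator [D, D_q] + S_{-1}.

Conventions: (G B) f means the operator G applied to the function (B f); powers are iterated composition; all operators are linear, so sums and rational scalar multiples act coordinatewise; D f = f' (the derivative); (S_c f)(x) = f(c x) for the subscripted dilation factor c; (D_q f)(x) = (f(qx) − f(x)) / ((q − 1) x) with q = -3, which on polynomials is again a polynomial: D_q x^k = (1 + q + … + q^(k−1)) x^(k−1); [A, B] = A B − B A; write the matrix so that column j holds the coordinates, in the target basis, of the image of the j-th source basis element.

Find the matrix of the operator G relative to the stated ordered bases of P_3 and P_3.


image of 1: 1
image of x: -x
image of x^2: x^2 - 4
image of x^3: -x^3 + 20x
each image's coordinates form column j of the matrix

the matrix is [[1, 0, -4, 0]; [0, -1, 0, 20]; [0, 0, 1, 0]; [0, 0, 0, -1]] (rows listed top to bottom)


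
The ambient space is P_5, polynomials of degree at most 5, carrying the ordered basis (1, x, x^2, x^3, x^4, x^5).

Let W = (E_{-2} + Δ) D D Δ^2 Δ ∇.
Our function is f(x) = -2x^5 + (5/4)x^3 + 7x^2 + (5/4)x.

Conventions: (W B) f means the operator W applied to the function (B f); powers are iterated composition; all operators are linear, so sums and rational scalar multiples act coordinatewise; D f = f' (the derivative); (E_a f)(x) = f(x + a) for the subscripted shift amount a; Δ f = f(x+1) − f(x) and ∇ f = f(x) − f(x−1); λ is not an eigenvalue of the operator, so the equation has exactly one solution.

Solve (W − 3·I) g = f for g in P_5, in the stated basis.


write g with unknown coordinates in the stated basis and equate coefficients in (W − 3·I) g = f
solving from the highest basis element down gives g = (2/3)x^5 - (5/12)x^3 - (7/3)x^2 - (5/12)x
check: W g = 0
so W g − 3·g = -2x^5 + (5/4)x^3 + 7x^2 + (5/4)x = f ✓

the result is g(x) = (2/3)x^5 - (5/12)x^3 - (7/3)x^2 - (5/12)x


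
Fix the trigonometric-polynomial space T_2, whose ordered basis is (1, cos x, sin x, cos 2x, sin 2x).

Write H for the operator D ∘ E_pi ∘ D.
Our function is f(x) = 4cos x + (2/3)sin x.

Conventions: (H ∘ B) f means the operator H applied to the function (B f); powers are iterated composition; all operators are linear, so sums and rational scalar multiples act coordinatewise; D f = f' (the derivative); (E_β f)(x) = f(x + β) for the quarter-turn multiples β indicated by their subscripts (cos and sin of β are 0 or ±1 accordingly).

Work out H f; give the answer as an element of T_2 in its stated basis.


D f = (2/3)cos x - 4sin x
E_pi D f = -(2/3)cos x + 4sin x
D E_pi D f = 4cos x + (2/3)sin x

g(x) = 4cos x + (2/3)sin x


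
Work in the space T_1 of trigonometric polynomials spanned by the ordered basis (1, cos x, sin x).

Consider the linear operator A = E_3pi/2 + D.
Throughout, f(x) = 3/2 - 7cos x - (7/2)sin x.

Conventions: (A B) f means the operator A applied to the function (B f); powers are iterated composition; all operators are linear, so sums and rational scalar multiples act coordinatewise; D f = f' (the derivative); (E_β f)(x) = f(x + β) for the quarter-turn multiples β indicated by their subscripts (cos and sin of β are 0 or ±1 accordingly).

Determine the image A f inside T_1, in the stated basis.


E_3pi/2 f = 3/2 + (7/2)cos x - 7sin x
D f = -(7/2)cos x + 7sin x
(E_3pi/2 + D) f = 3/2

g(x) = 3/2


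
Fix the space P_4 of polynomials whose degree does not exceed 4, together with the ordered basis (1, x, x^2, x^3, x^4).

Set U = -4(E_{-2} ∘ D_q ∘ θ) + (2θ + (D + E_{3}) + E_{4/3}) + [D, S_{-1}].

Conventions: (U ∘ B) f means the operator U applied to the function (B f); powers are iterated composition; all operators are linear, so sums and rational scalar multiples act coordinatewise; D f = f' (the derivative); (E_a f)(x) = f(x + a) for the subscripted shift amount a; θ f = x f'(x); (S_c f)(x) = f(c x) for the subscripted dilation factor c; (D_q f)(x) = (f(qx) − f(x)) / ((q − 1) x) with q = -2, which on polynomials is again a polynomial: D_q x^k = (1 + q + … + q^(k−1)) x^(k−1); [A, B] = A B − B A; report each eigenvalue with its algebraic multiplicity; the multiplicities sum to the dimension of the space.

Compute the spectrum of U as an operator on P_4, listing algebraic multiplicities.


image of 1: 2
image of x: 4x - 2/3
image of x^2: 6x^2 + (68/3)x - 47/9
image of x^3: 8x^3 - 26x^2 + (529/3)x - 3095/27
image of x^4: 10x^4 + (328/3)x^3 - (1246/3)x^2 + (29092/27)x - 45023/81
the matrix is upper triangular; its diagonal is (2, 4, 6, 8, 10)
for a triangular matrix the eigenvalues are the diagonal entries, with algebraic multiplicity their repetition count

λ = 2 (multiplicity 1), λ = 4 (multiplicity 1), λ = 6 (multiplicity 1), λ = 8 (multiplicity 1), λ = 10 (multiplicity 1)


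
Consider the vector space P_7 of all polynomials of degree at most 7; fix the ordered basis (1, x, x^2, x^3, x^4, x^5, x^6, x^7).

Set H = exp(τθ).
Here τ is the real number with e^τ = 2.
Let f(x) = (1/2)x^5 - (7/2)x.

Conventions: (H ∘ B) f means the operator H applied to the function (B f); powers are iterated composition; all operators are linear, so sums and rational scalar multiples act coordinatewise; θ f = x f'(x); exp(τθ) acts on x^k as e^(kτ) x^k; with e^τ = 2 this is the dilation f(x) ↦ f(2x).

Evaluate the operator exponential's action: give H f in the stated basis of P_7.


g(x) = 16x^5 - 7x

exp(τθ) x^k = e^(kτ) x^k; with e^τ = 2 this sends x^k to 2^k x^k
x ↦ 2 x
x^5 ↦ 32 x^5
applying this coordinatewise to f: exp(τθ) f = 16x^5 - 7x


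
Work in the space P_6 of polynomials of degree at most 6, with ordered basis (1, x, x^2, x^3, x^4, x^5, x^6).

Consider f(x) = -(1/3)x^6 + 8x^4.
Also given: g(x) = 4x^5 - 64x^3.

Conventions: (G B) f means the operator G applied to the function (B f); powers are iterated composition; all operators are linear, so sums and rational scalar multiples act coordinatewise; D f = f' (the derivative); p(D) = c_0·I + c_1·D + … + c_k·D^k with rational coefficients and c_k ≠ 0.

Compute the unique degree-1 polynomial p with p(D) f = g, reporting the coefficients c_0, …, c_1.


c_0 = 0, c_1 = -2

D^0 f = -(1/3)x^6 + 8x^4
D^1 f = -2x^5 + 32x^3
matching coefficients of g against c_0 f + c_1 Df + … from the top degree down determines the c_i
solution: c_0 = 0, c_1 = -2


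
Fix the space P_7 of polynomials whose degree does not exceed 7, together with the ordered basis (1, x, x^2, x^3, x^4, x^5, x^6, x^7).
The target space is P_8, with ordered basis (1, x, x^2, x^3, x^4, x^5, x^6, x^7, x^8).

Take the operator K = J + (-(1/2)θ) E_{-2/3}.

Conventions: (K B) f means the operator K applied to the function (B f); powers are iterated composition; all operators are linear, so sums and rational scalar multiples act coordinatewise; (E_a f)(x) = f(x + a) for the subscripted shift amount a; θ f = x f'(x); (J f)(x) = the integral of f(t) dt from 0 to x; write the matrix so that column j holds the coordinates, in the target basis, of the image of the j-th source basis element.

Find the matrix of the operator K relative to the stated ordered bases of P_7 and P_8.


image of 1: x
image of x: (1/2)x^2 - (1/2)x
image of x^2: (1/3)x^3 - x^2 + (2/3)x
image of x^3: (1/4)x^4 - (3/2)x^3 + 2x^2 - (2/3)x
image of x^4: (1/5)x^5 - 2x^4 + 4x^3 - (8/3)x^2 + (16/27)x
image of x^5: (1/6)x^6 - (5/2)x^5 + (20/3)x^4 - (20/3)x^3 + (80/27)x^2 - (40/81)x
image of x^6: (1/7)x^7 - 3x^6 + 10x^5 - (40/3)x^4 + (80/9)x^3 - (80/27)x^2 + (32/81)x
image of x^7: (1/8)x^8 - (7/2)x^7 + 14x^6 - (70/3)x^5 + (560/27)x^4 - (280/27)x^3 + (224/81)x^2 - (224/729)x
each image's coordinates form column j of the matrix

the matrix is [[0, 0, 0, 0, 0, 0, 0, 0]; [1, -1/2, 2/3, -2/3, 16/27, -40/81, 32/81, -224/729]; [0, 1/2, -1, 2, -8/3, 80/27, -80/27, 224/81]; [0, 0, 1/3, -3/2, 4, -20/3, 80/9, -280/27]; [0, 0, 0, 1/4, -2, 20/3, -40/3, 560/27]; [0, 0, 0, 0, 1/5, -5/2, 10, -70/3]; [0, 0, 0, 0, 0, 1/6, -3, 14]; [0, 0, 0, 0, 0, 0, 1/7, -7/2]; [0, 0, 0, 0, 0, 0, 0, 1/8]] (rows listed top to bottom)


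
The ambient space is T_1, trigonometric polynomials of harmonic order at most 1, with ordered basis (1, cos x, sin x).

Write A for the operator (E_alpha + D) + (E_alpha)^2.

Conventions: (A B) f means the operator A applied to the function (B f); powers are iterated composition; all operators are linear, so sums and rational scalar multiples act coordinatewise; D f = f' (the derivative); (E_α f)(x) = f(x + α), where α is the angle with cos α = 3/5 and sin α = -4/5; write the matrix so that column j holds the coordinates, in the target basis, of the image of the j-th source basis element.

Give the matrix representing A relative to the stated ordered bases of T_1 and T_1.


the matrix is [[2, 0, 0]; [0, 8/25, -19/25]; [0, 19/25, 8/25]] (rows listed top to bottom)

image of 1: 2
image of cos x: (8/25)cos x + (19/25)sin x
image of sin x: -(19/25)cos x + (8/25)sin x
each image's coordinates form column j of the matrix


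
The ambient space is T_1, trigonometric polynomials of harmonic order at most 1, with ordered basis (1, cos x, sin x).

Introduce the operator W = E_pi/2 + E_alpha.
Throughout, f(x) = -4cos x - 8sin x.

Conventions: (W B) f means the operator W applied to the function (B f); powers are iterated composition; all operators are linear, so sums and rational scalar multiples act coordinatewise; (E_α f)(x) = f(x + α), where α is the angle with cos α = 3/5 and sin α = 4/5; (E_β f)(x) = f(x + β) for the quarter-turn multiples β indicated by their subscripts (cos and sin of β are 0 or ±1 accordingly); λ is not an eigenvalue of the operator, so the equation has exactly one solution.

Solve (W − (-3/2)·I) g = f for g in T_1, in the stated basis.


write g with unknown coordinates in the stated basis and equate coefficients in (W − (-3/2)·I) g = f
solving from the highest basis element down gives g = (40/51)cos x - (160/51)sin x
check: W g = -(88/17)cos x - (56/17)sin x
so W g − (-3/2)·g = -4cos x - 8sin x = f ✓

the result is g(x) = (40/51)cos x - (160/51)sin x


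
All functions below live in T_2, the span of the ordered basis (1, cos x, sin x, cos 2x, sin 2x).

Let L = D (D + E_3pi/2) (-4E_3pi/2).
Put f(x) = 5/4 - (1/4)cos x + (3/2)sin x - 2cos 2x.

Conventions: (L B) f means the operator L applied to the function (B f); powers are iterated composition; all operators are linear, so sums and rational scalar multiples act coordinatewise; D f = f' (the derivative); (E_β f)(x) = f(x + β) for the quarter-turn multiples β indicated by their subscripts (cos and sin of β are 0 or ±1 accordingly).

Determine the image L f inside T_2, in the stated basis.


E_3pi/2 f = 5/4 - (3/2)cos x - (1/4)sin x + 2cos 2x
(-4E_3pi/2) f = -5 + 6cos x + sin x - 8cos 2x
D (-4E_3pi/2) f = cos x - 6sin x + 16sin 2x
E_3pi/2 (-4E_3pi/2) f = -5 - cos x + 6sin x + 8cos 2x
(D + E_3pi/2) (-4E_3pi/2) f = -5 + 8cos 2x + 16sin 2x
D (D + E_3pi/2) (-4E_3pi/2) f = 32cos 2x - 16sin 2x

the result is g(x) = 32cos 2x - 16sin 2x


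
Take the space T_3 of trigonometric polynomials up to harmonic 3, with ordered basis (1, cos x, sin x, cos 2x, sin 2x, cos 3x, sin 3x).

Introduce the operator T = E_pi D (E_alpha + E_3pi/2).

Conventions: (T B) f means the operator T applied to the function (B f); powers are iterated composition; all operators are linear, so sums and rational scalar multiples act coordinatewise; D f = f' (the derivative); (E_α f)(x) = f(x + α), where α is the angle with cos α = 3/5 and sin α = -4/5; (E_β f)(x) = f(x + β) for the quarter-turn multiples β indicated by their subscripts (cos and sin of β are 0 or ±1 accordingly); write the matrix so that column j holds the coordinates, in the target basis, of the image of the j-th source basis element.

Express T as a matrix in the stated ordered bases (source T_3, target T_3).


the matrix is [[0, 0, 0, 0, 0, 0, 0]; [0, -9/5, -3/5, 0, 0, 0, 0]; [0, 3/5, -9/5, 0, 0, 0, 0]; [0, 0, 0, 48/25, -64/25, 0, 0]; [0, 0, 0, 64/25, 48/25, 0, 0]; [0, 0, 0, 0, 0, 243/125, 351/125]; [0, 0, 0, 0, 0, -351/125, 243/125]] (rows listed top to bottom)

image of 1: 0
image of cos x: -(9/5)cos x + (3/5)sin x
image of sin x: -(3/5)cos x - (9/5)sin x
image of cos 2x: (48/25)cos 2x + (64/25)sin 2x
image of sin 2x: -(64/25)cos 2x + (48/25)sin 2x
image of cos 3x: (243/125)cos 3x - (351/125)sin 3x
image of sin 3x: (351/125)cos 3x + (243/125)sin 3x
each image's coordinates form column j of the matrix


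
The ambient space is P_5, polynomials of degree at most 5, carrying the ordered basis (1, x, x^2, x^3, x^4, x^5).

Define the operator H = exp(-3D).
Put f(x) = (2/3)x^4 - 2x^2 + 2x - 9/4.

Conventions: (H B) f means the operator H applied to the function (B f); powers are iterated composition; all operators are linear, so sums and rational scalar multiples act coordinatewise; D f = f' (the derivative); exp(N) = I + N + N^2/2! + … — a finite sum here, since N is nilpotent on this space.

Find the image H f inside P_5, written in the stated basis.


the result is g(x) = (2/3)x^4 - 8x^3 + 34x^2 - 58x + 111/4

order-1 term: -8x^3 + 12x - 6
order-2 term: 36x^2 - 18
order-3 term: -72x
order-4 term: 54
the series for exp(-3D) f terminates at order 4
exp(-3D) f = (2/3)x^4 - 8x^3 + 34x^2 - 58x + 111/4


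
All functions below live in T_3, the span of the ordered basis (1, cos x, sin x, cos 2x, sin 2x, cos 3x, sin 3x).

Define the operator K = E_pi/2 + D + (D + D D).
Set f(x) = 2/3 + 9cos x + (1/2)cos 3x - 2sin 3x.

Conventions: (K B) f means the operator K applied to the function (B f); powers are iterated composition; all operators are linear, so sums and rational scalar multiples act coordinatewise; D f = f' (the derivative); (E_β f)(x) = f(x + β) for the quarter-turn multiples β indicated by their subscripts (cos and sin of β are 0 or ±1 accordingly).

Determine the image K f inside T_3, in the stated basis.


g(x) = 2/3 - 9cos x - 27sin x - (29/2)cos 3x + (31/2)sin 3x

E_pi/2 f = 2/3 - 9sin x + 2cos 3x + (1/2)sin 3x
D f = -9sin x - 6cos 3x - (3/2)sin 3x
D f = -9sin x - 6cos 3x - (3/2)sin 3x
D f = -9sin x - 6cos 3x - (3/2)sin 3x
D D f = -9cos x - (9/2)cos 3x + 18sin 3x
(D + D D) f = -9cos x - 9sin x - (21/2)cos 3x + (33/2)sin 3x
(E_pi/2 + D + (D + D D)) f = 2/3 - 9cos x - 27sin x - (29/2)cos 3x + (31/2)sin 3x


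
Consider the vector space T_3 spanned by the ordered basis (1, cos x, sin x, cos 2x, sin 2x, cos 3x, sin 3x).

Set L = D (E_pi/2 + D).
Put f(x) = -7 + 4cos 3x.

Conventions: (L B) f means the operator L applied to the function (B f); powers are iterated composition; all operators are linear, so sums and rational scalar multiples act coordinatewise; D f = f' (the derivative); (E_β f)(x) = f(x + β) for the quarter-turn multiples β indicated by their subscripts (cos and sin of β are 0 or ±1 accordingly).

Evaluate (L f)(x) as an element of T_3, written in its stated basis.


E_pi/2 f = -7 + 4sin 3x
D f = -12sin 3x
(E_pi/2 + D) f = -7 - 8sin 3x
D (E_pi/2 + D) f = -24cos 3x

g(x) = -24cos 3x


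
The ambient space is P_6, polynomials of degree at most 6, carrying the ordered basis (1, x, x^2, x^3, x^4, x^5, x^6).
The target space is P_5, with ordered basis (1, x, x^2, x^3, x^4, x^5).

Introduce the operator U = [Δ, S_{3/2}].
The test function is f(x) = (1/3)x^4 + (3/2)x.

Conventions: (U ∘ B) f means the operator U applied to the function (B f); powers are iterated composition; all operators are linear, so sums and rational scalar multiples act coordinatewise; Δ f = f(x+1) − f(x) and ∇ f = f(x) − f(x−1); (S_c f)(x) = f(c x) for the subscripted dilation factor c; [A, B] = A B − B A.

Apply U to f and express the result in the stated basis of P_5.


the image equals g(x) = (9/4)x^3 + (45/8)x^2 + (19/4)x + 101/48

S_{3/2} f = (27/16)x^4 + (9/4)x
Δ S_{3/2} f = (27/4)x^3 + (81/8)x^2 + (27/4)x + 63/16
Δ f = (4/3)x^3 + 2x^2 + (4/3)x + 11/6
S_{3/2} Δ f = (9/2)x^3 + (9/2)x^2 + 2x + 11/6
[Δ, S_{3/2}] f = (9/4)x^3 + (45/8)x^2 + (19/4)x + 101/48


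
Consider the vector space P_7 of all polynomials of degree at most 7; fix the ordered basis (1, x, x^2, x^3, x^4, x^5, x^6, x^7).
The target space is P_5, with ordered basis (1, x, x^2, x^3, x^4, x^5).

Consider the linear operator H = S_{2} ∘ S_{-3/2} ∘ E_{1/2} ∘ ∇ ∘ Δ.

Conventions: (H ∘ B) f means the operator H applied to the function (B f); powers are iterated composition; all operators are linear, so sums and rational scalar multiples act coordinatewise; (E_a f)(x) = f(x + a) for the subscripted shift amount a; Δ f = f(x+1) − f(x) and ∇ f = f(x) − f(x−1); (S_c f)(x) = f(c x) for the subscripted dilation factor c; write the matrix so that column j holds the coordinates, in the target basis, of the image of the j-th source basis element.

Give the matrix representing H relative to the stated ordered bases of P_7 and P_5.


the matrix is [[0, 0, 2, 3, 5, 15/2, 91/8, 273/16]; [0, 0, 0, -18, -36, -75, -135, -1911/8]; [0, 0, 0, 0, 108, 270, 675, 2835/2]; [0, 0, 0, 0, 0, -540, -1620, -4725]; [0, 0, 0, 0, 0, 0, 2430, 8505]; [0, 0, 0, 0, 0, 0, 0, -10206]] (rows listed top to bottom)

image of 1: 0
image of x: 0
image of x^2: 2
image of x^3: -18x + 3
image of x^4: 108x^2 - 36x + 5
image of x^5: -540x^3 + 270x^2 - 75x + 15/2
image of x^6: 2430x^4 - 1620x^3 + 675x^2 - 135x + 91/8
image of x^7: -10206x^5 + 8505x^4 - 4725x^3 + (2835/2)x^2 - (1911/8)x + 273/16
each image's coordinates form column j of the matrix


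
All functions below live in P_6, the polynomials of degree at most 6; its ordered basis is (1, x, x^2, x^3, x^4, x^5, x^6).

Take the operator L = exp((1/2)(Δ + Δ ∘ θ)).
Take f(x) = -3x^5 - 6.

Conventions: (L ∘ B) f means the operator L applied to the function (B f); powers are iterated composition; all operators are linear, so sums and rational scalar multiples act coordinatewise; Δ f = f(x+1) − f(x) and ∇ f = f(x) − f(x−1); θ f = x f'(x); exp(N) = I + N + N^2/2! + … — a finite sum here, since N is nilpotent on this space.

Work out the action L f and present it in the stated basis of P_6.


order-1 term: -45x^4 - 90x^3 - 90x^2 - 45x - 9
order-2 term: -225x^3 - (1215/2)x^2 - 630x - 945/4
order-3 term: -450x^2 - (2115/2)x - 2655/4
order-4 term: -(675/2)x - 3465/8
order-5 term: -135/2
the series for exp((1/2)(Δ + Δ ∘ θ)) f terminates at order 5
exp((1/2)(Δ + Δ ∘ θ)) f = -3x^5 - 45x^4 - 315x^3 - (2295/2)x^2 - 2070x - 11325/8

the result is g(x) = -3x^5 - 45x^4 - 315x^3 - (2295/2)x^2 - 2070x - 11325/8
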